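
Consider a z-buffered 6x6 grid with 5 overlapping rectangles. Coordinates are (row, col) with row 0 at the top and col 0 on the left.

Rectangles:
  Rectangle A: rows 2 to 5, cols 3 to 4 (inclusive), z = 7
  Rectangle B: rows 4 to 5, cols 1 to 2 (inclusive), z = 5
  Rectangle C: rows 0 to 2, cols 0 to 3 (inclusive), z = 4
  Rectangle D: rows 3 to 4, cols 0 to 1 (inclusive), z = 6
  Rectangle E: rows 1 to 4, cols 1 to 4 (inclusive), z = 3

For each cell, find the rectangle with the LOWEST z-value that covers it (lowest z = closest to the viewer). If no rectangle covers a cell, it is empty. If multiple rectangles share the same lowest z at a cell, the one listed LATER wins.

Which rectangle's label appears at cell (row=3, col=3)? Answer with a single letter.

Answer: E

Derivation:
Check cell (3,3):
  A: rows 2-5 cols 3-4 z=7 -> covers; best now A (z=7)
  B: rows 4-5 cols 1-2 -> outside (row miss)
  C: rows 0-2 cols 0-3 -> outside (row miss)
  D: rows 3-4 cols 0-1 -> outside (col miss)
  E: rows 1-4 cols 1-4 z=3 -> covers; best now E (z=3)
Winner: E at z=3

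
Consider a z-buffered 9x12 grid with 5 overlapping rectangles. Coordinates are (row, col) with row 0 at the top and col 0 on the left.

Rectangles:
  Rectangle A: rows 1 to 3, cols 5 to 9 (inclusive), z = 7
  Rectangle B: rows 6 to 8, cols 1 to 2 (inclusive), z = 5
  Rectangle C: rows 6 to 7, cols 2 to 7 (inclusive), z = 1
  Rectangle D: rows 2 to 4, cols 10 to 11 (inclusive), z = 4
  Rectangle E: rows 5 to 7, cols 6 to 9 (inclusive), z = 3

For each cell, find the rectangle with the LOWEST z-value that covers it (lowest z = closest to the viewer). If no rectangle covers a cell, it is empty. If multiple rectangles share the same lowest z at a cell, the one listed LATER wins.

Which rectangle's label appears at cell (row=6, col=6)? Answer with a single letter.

Check cell (6,6):
  A: rows 1-3 cols 5-9 -> outside (row miss)
  B: rows 6-8 cols 1-2 -> outside (col miss)
  C: rows 6-7 cols 2-7 z=1 -> covers; best now C (z=1)
  D: rows 2-4 cols 10-11 -> outside (row miss)
  E: rows 5-7 cols 6-9 z=3 -> covers; best now C (z=1)
Winner: C at z=1

Answer: C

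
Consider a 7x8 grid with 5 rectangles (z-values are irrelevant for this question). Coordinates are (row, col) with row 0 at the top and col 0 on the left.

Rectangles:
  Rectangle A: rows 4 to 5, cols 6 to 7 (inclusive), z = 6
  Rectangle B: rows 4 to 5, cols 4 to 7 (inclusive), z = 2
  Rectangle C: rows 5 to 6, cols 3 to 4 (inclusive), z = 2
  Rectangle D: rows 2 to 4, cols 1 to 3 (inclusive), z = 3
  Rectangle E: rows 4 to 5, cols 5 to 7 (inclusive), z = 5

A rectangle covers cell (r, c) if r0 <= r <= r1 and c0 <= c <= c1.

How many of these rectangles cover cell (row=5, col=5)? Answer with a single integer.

Answer: 2

Derivation:
Check cell (5,5):
  A: rows 4-5 cols 6-7 -> outside (col miss)
  B: rows 4-5 cols 4-7 -> covers
  C: rows 5-6 cols 3-4 -> outside (col miss)
  D: rows 2-4 cols 1-3 -> outside (row miss)
  E: rows 4-5 cols 5-7 -> covers
Count covering = 2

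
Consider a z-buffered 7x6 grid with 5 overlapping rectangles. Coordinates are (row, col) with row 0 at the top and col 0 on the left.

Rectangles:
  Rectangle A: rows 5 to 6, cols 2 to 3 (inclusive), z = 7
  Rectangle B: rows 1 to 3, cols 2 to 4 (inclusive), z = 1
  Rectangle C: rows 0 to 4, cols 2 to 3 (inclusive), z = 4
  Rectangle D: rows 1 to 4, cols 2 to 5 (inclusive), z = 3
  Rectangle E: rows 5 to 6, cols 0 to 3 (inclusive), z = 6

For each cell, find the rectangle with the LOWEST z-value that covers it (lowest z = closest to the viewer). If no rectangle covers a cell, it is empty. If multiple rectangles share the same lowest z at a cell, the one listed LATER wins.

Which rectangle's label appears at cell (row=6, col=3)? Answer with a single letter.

Check cell (6,3):
  A: rows 5-6 cols 2-3 z=7 -> covers; best now A (z=7)
  B: rows 1-3 cols 2-4 -> outside (row miss)
  C: rows 0-4 cols 2-3 -> outside (row miss)
  D: rows 1-4 cols 2-5 -> outside (row miss)
  E: rows 5-6 cols 0-3 z=6 -> covers; best now E (z=6)
Winner: E at z=6

Answer: E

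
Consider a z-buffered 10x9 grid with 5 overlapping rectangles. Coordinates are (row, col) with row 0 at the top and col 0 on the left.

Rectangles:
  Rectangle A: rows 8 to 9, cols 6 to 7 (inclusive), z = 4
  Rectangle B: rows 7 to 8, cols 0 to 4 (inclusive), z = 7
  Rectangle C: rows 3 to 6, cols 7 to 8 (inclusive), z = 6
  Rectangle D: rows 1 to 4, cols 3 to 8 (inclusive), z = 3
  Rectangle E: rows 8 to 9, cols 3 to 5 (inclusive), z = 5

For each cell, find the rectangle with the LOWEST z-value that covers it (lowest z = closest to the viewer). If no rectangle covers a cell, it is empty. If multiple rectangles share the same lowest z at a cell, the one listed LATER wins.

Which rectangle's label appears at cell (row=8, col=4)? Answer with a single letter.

Check cell (8,4):
  A: rows 8-9 cols 6-7 -> outside (col miss)
  B: rows 7-8 cols 0-4 z=7 -> covers; best now B (z=7)
  C: rows 3-6 cols 7-8 -> outside (row miss)
  D: rows 1-4 cols 3-8 -> outside (row miss)
  E: rows 8-9 cols 3-5 z=5 -> covers; best now E (z=5)
Winner: E at z=5

Answer: E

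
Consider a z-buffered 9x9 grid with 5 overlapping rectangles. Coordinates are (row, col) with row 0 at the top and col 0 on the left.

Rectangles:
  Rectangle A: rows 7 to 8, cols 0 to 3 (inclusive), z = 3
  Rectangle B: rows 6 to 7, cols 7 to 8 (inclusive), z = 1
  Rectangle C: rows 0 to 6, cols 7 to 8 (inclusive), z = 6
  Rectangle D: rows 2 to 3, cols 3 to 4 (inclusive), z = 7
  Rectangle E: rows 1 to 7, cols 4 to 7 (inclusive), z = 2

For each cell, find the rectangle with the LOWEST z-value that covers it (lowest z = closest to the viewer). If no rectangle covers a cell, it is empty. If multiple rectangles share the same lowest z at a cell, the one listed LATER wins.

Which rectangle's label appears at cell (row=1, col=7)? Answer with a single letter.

Answer: E

Derivation:
Check cell (1,7):
  A: rows 7-8 cols 0-3 -> outside (row miss)
  B: rows 6-7 cols 7-8 -> outside (row miss)
  C: rows 0-6 cols 7-8 z=6 -> covers; best now C (z=6)
  D: rows 2-3 cols 3-4 -> outside (row miss)
  E: rows 1-7 cols 4-7 z=2 -> covers; best now E (z=2)
Winner: E at z=2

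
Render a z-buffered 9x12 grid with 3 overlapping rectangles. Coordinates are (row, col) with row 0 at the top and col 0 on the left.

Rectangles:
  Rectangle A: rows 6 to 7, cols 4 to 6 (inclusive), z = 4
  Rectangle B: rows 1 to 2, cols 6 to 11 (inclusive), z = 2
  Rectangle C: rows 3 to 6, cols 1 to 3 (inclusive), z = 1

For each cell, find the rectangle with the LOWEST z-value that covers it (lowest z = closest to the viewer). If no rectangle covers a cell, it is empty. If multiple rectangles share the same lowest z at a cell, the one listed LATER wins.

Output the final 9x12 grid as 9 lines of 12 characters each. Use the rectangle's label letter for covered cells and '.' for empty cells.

............
......BBBBBB
......BBBBBB
.CCC........
.CCC........
.CCC........
.CCCAAA.....
....AAA.....
............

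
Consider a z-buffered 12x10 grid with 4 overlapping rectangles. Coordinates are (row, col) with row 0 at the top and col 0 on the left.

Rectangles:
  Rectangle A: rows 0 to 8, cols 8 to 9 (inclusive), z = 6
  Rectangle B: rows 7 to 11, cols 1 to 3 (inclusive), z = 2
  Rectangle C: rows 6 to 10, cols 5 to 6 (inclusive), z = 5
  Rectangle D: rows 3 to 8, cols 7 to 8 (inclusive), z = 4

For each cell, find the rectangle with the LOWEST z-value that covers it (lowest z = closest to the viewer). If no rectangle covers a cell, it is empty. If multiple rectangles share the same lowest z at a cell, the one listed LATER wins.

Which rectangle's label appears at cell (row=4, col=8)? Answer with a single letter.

Check cell (4,8):
  A: rows 0-8 cols 8-9 z=6 -> covers; best now A (z=6)
  B: rows 7-11 cols 1-3 -> outside (row miss)
  C: rows 6-10 cols 5-6 -> outside (row miss)
  D: rows 3-8 cols 7-8 z=4 -> covers; best now D (z=4)
Winner: D at z=4

Answer: D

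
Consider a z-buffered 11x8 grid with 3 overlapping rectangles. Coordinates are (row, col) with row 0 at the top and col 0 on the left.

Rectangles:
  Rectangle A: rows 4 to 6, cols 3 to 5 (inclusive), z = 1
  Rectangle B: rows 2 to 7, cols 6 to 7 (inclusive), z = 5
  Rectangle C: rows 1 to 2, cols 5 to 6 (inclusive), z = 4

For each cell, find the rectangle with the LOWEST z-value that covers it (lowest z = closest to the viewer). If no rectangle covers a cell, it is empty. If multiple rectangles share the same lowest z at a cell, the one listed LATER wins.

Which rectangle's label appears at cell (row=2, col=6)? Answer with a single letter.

Check cell (2,6):
  A: rows 4-6 cols 3-5 -> outside (row miss)
  B: rows 2-7 cols 6-7 z=5 -> covers; best now B (z=5)
  C: rows 1-2 cols 5-6 z=4 -> covers; best now C (z=4)
Winner: C at z=4

Answer: C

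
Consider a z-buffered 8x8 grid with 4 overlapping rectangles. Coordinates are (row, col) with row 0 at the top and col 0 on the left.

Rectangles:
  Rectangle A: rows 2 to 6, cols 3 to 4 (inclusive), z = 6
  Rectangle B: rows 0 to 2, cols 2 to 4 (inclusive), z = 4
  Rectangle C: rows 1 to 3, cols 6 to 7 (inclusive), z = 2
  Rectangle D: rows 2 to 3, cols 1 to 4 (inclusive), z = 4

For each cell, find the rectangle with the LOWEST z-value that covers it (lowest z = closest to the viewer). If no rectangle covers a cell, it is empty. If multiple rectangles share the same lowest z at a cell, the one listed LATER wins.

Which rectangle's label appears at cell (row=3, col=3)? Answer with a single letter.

Answer: D

Derivation:
Check cell (3,3):
  A: rows 2-6 cols 3-4 z=6 -> covers; best now A (z=6)
  B: rows 0-2 cols 2-4 -> outside (row miss)
  C: rows 1-3 cols 6-7 -> outside (col miss)
  D: rows 2-3 cols 1-4 z=4 -> covers; best now D (z=4)
Winner: D at z=4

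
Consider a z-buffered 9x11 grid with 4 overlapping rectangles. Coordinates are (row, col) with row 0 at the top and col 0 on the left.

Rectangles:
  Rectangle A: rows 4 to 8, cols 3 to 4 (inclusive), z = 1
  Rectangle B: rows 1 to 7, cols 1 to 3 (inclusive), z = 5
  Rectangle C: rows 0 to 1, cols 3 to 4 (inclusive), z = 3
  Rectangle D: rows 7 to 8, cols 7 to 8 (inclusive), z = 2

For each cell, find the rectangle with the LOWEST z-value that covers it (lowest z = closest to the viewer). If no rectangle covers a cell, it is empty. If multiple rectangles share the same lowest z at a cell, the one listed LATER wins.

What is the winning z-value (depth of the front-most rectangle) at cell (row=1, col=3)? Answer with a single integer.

Check cell (1,3):
  A: rows 4-8 cols 3-4 -> outside (row miss)
  B: rows 1-7 cols 1-3 z=5 -> covers; best now B (z=5)
  C: rows 0-1 cols 3-4 z=3 -> covers; best now C (z=3)
  D: rows 7-8 cols 7-8 -> outside (row miss)
Winner: C at z=3

Answer: 3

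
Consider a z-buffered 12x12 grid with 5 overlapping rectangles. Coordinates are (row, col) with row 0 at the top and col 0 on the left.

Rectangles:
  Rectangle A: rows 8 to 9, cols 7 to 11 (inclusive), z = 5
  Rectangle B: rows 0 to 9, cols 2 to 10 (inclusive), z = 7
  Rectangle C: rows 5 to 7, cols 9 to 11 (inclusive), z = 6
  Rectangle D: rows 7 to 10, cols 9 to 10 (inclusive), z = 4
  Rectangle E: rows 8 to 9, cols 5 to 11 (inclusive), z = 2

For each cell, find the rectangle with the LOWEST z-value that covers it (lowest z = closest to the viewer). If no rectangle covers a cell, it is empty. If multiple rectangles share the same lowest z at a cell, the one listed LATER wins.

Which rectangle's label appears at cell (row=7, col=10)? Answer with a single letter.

Check cell (7,10):
  A: rows 8-9 cols 7-11 -> outside (row miss)
  B: rows 0-9 cols 2-10 z=7 -> covers; best now B (z=7)
  C: rows 5-7 cols 9-11 z=6 -> covers; best now C (z=6)
  D: rows 7-10 cols 9-10 z=4 -> covers; best now D (z=4)
  E: rows 8-9 cols 5-11 -> outside (row miss)
Winner: D at z=4

Answer: D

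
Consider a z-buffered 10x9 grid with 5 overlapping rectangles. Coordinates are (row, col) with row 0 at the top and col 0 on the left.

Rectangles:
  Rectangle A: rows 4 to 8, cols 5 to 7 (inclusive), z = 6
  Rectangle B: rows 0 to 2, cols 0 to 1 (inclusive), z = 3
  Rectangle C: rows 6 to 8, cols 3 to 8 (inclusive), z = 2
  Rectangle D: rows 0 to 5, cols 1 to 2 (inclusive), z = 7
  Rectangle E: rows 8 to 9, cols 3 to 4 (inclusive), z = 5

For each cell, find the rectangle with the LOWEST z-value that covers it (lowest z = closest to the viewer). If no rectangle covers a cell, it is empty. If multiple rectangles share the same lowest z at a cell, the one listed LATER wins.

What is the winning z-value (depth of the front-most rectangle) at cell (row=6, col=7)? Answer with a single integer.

Check cell (6,7):
  A: rows 4-8 cols 5-7 z=6 -> covers; best now A (z=6)
  B: rows 0-2 cols 0-1 -> outside (row miss)
  C: rows 6-8 cols 3-8 z=2 -> covers; best now C (z=2)
  D: rows 0-5 cols 1-2 -> outside (row miss)
  E: rows 8-9 cols 3-4 -> outside (row miss)
Winner: C at z=2

Answer: 2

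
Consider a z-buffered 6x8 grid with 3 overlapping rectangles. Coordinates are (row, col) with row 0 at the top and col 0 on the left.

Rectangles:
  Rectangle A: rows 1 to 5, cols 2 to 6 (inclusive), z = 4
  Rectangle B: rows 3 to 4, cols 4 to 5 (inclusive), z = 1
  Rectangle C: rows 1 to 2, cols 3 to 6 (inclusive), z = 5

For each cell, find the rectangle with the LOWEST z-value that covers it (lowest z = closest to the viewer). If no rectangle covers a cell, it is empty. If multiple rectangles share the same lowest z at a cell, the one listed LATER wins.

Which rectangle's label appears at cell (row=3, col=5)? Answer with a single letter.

Answer: B

Derivation:
Check cell (3,5):
  A: rows 1-5 cols 2-6 z=4 -> covers; best now A (z=4)
  B: rows 3-4 cols 4-5 z=1 -> covers; best now B (z=1)
  C: rows 1-2 cols 3-6 -> outside (row miss)
Winner: B at z=1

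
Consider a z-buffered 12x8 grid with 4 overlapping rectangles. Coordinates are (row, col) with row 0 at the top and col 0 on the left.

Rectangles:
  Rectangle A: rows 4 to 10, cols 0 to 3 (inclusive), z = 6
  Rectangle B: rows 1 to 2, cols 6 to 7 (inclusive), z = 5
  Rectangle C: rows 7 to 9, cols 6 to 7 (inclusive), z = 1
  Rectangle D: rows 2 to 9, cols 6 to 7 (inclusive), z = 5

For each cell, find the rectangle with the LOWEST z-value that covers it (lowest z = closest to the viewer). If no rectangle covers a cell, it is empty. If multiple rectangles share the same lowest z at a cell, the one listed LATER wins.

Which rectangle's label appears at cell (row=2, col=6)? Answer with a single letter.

Check cell (2,6):
  A: rows 4-10 cols 0-3 -> outside (row miss)
  B: rows 1-2 cols 6-7 z=5 -> covers; best now B (z=5)
  C: rows 7-9 cols 6-7 -> outside (row miss)
  D: rows 2-9 cols 6-7 z=5 -> covers; best now D (z=5)
Winner: D at z=5

Answer: D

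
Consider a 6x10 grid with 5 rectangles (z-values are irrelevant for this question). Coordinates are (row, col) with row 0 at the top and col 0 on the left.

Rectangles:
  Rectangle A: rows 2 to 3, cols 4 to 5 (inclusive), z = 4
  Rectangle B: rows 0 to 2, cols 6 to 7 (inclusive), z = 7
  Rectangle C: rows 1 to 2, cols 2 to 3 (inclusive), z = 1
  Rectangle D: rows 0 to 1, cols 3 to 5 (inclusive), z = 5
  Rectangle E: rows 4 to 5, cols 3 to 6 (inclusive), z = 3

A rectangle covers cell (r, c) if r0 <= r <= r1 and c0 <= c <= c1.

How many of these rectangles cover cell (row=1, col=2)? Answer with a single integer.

Check cell (1,2):
  A: rows 2-3 cols 4-5 -> outside (row miss)
  B: rows 0-2 cols 6-7 -> outside (col miss)
  C: rows 1-2 cols 2-3 -> covers
  D: rows 0-1 cols 3-5 -> outside (col miss)
  E: rows 4-5 cols 3-6 -> outside (row miss)
Count covering = 1

Answer: 1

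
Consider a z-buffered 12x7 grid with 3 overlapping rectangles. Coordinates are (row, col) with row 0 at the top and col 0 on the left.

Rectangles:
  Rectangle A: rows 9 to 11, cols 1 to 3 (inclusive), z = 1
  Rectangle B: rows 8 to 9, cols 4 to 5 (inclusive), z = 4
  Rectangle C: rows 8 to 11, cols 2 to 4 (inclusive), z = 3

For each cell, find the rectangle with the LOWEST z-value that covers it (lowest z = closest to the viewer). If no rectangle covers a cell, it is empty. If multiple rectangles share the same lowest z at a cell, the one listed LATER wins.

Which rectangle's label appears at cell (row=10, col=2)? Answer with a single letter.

Answer: A

Derivation:
Check cell (10,2):
  A: rows 9-11 cols 1-3 z=1 -> covers; best now A (z=1)
  B: rows 8-9 cols 4-5 -> outside (row miss)
  C: rows 8-11 cols 2-4 z=3 -> covers; best now A (z=1)
Winner: A at z=1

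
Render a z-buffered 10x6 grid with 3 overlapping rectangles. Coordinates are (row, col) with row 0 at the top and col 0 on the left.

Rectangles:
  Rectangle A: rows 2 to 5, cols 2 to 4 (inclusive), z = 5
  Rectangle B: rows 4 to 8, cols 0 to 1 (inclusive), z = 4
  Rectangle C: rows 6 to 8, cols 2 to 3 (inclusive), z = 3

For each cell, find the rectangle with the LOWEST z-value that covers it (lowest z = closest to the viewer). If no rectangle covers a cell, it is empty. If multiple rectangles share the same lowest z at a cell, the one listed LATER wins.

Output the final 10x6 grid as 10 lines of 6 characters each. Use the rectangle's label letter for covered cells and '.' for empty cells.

......
......
..AAA.
..AAA.
BBAAA.
BBAAA.
BBCC..
BBCC..
BBCC..
......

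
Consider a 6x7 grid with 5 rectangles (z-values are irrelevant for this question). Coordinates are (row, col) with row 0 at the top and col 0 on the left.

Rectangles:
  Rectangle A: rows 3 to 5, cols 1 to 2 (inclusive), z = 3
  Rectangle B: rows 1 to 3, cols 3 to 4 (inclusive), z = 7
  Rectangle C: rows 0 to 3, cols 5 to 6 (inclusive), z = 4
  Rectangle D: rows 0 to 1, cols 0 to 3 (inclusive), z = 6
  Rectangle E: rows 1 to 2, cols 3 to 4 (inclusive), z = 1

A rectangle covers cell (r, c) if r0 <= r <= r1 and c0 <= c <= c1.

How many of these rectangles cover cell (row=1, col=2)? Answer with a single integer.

Answer: 1

Derivation:
Check cell (1,2):
  A: rows 3-5 cols 1-2 -> outside (row miss)
  B: rows 1-3 cols 3-4 -> outside (col miss)
  C: rows 0-3 cols 5-6 -> outside (col miss)
  D: rows 0-1 cols 0-3 -> covers
  E: rows 1-2 cols 3-4 -> outside (col miss)
Count covering = 1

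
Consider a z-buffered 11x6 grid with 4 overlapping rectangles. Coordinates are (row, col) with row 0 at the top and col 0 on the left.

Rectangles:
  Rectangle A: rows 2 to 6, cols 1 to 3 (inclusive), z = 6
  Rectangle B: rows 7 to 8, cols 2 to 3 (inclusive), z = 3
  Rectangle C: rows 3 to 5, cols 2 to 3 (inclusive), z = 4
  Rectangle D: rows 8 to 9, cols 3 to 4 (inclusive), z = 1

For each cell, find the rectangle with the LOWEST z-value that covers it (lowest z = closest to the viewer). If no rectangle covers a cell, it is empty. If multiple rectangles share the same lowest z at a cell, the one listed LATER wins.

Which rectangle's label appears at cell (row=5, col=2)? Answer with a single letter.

Answer: C

Derivation:
Check cell (5,2):
  A: rows 2-6 cols 1-3 z=6 -> covers; best now A (z=6)
  B: rows 7-8 cols 2-3 -> outside (row miss)
  C: rows 3-5 cols 2-3 z=4 -> covers; best now C (z=4)
  D: rows 8-9 cols 3-4 -> outside (row miss)
Winner: C at z=4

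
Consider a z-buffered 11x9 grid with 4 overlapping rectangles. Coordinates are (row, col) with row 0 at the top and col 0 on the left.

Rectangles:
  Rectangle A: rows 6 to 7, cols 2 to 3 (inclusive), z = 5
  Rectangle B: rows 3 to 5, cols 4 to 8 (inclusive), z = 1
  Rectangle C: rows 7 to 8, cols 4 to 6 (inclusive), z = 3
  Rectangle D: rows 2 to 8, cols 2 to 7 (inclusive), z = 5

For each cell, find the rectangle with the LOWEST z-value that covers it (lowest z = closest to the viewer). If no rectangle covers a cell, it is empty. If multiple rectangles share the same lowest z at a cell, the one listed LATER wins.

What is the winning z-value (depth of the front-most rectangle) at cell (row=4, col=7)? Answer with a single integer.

Check cell (4,7):
  A: rows 6-7 cols 2-3 -> outside (row miss)
  B: rows 3-5 cols 4-8 z=1 -> covers; best now B (z=1)
  C: rows 7-8 cols 4-6 -> outside (row miss)
  D: rows 2-8 cols 2-7 z=5 -> covers; best now B (z=1)
Winner: B at z=1

Answer: 1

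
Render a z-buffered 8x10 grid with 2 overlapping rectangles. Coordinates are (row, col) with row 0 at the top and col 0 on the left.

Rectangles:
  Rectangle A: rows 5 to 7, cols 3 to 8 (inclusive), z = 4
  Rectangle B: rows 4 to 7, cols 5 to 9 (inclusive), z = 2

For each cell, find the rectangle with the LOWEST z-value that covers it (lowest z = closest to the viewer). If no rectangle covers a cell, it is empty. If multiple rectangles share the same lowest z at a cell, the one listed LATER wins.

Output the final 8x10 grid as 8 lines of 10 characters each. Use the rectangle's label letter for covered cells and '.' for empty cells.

..........
..........
..........
..........
.....BBBBB
...AABBBBB
...AABBBBB
...AABBBBB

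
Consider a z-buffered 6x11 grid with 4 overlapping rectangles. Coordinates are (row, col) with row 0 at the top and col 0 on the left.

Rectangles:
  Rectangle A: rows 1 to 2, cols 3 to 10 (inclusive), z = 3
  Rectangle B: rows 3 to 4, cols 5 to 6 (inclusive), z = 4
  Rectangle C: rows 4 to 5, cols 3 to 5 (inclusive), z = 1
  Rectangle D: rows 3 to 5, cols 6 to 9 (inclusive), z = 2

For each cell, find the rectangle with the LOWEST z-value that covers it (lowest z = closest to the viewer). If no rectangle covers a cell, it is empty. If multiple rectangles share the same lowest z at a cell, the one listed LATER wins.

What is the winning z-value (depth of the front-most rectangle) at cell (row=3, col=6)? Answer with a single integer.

Check cell (3,6):
  A: rows 1-2 cols 3-10 -> outside (row miss)
  B: rows 3-4 cols 5-6 z=4 -> covers; best now B (z=4)
  C: rows 4-5 cols 3-5 -> outside (row miss)
  D: rows 3-5 cols 6-9 z=2 -> covers; best now D (z=2)
Winner: D at z=2

Answer: 2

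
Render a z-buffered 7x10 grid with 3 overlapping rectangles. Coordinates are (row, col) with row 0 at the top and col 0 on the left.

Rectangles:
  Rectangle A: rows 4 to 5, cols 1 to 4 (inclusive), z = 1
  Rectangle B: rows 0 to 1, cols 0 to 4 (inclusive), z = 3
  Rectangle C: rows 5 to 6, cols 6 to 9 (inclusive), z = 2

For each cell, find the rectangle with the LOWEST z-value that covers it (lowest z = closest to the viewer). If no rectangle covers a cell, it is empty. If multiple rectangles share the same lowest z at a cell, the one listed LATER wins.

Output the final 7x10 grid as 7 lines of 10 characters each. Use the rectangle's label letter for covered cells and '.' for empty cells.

BBBBB.....
BBBBB.....
..........
..........
.AAAA.....
.AAAA.CCCC
......CCCC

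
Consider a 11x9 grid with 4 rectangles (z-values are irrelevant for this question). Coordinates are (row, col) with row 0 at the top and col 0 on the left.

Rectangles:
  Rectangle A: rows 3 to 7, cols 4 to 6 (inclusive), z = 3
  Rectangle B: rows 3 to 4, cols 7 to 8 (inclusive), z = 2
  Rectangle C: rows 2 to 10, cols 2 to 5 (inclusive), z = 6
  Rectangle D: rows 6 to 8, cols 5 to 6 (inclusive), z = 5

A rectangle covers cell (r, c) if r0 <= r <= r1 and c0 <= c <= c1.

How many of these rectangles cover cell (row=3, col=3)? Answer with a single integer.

Answer: 1

Derivation:
Check cell (3,3):
  A: rows 3-7 cols 4-6 -> outside (col miss)
  B: rows 3-4 cols 7-8 -> outside (col miss)
  C: rows 2-10 cols 2-5 -> covers
  D: rows 6-8 cols 5-6 -> outside (row miss)
Count covering = 1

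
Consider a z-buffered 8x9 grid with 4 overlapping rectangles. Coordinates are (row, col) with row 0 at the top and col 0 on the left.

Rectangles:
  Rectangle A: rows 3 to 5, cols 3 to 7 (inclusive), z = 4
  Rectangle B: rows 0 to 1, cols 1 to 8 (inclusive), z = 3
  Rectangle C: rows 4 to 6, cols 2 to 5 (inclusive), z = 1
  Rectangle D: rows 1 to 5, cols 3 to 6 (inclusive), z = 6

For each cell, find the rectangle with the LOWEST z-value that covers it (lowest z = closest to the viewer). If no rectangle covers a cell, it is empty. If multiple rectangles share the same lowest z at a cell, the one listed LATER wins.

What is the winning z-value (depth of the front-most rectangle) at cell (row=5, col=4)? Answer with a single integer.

Check cell (5,4):
  A: rows 3-5 cols 3-7 z=4 -> covers; best now A (z=4)
  B: rows 0-1 cols 1-8 -> outside (row miss)
  C: rows 4-6 cols 2-5 z=1 -> covers; best now C (z=1)
  D: rows 1-5 cols 3-6 z=6 -> covers; best now C (z=1)
Winner: C at z=1

Answer: 1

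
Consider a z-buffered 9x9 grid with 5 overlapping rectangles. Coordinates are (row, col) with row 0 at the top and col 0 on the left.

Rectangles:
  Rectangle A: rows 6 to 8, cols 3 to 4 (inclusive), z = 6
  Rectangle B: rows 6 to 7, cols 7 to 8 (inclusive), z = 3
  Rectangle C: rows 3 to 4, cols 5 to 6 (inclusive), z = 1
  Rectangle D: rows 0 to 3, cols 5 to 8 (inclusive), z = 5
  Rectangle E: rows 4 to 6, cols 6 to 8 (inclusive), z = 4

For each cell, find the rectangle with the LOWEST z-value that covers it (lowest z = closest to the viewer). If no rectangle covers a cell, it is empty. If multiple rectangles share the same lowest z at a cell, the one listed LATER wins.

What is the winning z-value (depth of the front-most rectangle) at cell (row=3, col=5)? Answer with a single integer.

Check cell (3,5):
  A: rows 6-8 cols 3-4 -> outside (row miss)
  B: rows 6-7 cols 7-8 -> outside (row miss)
  C: rows 3-4 cols 5-6 z=1 -> covers; best now C (z=1)
  D: rows 0-3 cols 5-8 z=5 -> covers; best now C (z=1)
  E: rows 4-6 cols 6-8 -> outside (row miss)
Winner: C at z=1

Answer: 1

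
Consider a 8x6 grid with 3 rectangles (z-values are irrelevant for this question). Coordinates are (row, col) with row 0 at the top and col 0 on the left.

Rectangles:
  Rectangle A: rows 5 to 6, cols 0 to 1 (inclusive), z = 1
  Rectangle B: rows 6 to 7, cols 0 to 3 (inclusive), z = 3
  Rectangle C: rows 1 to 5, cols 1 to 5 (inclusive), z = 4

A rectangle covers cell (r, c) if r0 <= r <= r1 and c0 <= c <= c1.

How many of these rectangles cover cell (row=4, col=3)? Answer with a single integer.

Answer: 1

Derivation:
Check cell (4,3):
  A: rows 5-6 cols 0-1 -> outside (row miss)
  B: rows 6-7 cols 0-3 -> outside (row miss)
  C: rows 1-5 cols 1-5 -> covers
Count covering = 1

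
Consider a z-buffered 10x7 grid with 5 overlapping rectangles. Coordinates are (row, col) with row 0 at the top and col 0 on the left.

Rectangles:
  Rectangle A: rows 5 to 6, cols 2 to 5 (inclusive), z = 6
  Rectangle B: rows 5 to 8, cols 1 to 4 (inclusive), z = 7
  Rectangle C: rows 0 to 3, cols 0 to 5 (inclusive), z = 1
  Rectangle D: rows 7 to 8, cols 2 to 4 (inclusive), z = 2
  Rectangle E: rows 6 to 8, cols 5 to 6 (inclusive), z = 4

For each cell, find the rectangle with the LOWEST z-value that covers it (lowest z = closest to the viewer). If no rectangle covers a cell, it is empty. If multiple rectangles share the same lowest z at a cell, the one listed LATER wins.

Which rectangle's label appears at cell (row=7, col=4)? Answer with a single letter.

Check cell (7,4):
  A: rows 5-6 cols 2-5 -> outside (row miss)
  B: rows 5-8 cols 1-4 z=7 -> covers; best now B (z=7)
  C: rows 0-3 cols 0-5 -> outside (row miss)
  D: rows 7-8 cols 2-4 z=2 -> covers; best now D (z=2)
  E: rows 6-8 cols 5-6 -> outside (col miss)
Winner: D at z=2

Answer: D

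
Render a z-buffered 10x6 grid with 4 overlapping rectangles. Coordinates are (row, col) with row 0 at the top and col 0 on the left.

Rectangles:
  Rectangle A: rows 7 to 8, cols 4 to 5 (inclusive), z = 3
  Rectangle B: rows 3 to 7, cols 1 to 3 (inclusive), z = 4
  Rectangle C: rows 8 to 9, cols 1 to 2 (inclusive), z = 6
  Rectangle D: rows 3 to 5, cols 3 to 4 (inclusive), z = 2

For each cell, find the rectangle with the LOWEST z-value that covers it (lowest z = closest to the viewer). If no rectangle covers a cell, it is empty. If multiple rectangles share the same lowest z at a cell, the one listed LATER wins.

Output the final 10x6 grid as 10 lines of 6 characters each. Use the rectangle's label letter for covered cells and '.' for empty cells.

......
......
......
.BBDD.
.BBDD.
.BBDD.
.BBB..
.BBBAA
.CC.AA
.CC...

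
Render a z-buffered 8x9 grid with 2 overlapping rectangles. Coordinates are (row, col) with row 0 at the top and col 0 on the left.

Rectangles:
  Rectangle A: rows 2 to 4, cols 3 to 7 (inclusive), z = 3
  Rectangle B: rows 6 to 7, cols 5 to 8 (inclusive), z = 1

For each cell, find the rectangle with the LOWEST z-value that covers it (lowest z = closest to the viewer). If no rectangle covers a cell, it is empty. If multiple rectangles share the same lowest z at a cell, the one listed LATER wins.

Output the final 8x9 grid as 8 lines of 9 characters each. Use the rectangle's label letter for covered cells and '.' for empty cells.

.........
.........
...AAAAA.
...AAAAA.
...AAAAA.
.........
.....BBBB
.....BBBB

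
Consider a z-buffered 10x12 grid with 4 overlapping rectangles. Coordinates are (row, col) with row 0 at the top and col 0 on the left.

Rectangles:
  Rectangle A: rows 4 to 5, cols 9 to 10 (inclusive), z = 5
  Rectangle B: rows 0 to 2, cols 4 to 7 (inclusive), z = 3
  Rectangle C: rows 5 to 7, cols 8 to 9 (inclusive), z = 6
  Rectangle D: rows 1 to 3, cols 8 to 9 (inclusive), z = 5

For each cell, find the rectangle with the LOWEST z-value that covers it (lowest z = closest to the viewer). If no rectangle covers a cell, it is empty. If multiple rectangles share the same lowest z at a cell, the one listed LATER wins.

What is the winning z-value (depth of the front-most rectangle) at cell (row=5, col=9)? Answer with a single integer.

Answer: 5

Derivation:
Check cell (5,9):
  A: rows 4-5 cols 9-10 z=5 -> covers; best now A (z=5)
  B: rows 0-2 cols 4-7 -> outside (row miss)
  C: rows 5-7 cols 8-9 z=6 -> covers; best now A (z=5)
  D: rows 1-3 cols 8-9 -> outside (row miss)
Winner: A at z=5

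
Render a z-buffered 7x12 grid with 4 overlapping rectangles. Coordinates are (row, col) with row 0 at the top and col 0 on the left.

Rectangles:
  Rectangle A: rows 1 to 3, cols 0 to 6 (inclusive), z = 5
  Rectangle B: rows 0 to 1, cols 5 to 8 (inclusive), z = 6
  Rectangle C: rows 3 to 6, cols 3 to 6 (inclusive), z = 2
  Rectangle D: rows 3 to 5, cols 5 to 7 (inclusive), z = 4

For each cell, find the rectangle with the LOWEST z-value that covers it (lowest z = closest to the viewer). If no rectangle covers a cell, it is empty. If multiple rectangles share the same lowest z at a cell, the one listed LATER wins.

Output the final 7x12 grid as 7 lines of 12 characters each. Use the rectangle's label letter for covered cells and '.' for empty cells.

.....BBBB...
AAAAAAABB...
AAAAAAA.....
AAACCCCD....
...CCCCD....
...CCCCD....
...CCCC.....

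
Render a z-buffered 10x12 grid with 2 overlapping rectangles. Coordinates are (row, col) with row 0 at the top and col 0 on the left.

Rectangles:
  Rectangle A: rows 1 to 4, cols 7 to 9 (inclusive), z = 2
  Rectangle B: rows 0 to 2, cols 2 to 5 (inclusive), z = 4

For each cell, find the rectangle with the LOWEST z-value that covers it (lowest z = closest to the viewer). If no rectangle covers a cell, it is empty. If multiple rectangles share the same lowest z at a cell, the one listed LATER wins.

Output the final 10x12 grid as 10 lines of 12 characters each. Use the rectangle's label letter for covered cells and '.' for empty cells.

..BBBB......
..BBBB.AAA..
..BBBB.AAA..
.......AAA..
.......AAA..
............
............
............
............
............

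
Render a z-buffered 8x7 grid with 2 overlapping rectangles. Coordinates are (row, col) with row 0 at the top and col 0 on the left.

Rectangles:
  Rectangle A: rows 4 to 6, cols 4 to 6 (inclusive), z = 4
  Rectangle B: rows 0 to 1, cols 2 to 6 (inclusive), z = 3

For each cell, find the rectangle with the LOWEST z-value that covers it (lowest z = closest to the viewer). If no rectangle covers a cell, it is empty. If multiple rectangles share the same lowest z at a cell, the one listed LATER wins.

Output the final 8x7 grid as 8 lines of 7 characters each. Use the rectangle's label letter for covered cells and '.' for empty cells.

..BBBBB
..BBBBB
.......
.......
....AAA
....AAA
....AAA
.......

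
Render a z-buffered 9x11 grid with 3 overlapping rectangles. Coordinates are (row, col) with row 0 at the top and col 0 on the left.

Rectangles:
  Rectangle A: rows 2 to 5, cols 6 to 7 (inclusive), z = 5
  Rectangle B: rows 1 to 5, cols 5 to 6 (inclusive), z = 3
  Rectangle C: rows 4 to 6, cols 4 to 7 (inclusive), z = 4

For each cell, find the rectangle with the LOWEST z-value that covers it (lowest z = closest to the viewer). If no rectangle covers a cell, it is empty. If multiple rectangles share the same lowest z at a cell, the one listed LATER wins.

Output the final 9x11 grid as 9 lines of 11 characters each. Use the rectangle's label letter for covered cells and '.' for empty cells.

...........
.....BB....
.....BBA...
.....BBA...
....CBBC...
....CBBC...
....CCCC...
...........
...........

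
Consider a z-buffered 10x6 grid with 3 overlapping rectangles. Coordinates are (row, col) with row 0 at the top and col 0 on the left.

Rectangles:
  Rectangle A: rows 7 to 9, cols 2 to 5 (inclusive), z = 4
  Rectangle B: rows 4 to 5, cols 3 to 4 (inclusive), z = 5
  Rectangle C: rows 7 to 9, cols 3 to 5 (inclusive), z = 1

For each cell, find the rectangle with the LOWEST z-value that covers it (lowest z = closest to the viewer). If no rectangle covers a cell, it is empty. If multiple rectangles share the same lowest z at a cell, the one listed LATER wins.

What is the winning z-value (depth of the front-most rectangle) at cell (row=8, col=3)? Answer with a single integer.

Answer: 1

Derivation:
Check cell (8,3):
  A: rows 7-9 cols 2-5 z=4 -> covers; best now A (z=4)
  B: rows 4-5 cols 3-4 -> outside (row miss)
  C: rows 7-9 cols 3-5 z=1 -> covers; best now C (z=1)
Winner: C at z=1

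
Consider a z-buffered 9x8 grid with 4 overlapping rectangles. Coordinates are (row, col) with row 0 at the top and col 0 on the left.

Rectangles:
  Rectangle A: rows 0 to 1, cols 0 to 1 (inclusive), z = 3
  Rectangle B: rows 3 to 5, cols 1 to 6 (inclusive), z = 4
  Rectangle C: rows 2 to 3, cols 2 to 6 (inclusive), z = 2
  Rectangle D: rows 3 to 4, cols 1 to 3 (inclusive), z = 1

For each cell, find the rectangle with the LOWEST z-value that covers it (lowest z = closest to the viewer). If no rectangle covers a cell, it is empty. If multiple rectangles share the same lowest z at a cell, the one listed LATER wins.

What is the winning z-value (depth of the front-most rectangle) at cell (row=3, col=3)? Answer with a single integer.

Check cell (3,3):
  A: rows 0-1 cols 0-1 -> outside (row miss)
  B: rows 3-5 cols 1-6 z=4 -> covers; best now B (z=4)
  C: rows 2-3 cols 2-6 z=2 -> covers; best now C (z=2)
  D: rows 3-4 cols 1-3 z=1 -> covers; best now D (z=1)
Winner: D at z=1

Answer: 1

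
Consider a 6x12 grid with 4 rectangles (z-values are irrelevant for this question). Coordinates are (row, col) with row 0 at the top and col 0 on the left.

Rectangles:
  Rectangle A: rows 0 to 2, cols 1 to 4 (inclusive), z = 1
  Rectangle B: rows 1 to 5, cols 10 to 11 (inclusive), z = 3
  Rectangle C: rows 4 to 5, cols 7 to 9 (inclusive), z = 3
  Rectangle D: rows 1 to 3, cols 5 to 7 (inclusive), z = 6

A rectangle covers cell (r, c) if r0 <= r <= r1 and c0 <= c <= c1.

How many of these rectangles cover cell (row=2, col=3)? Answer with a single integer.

Check cell (2,3):
  A: rows 0-2 cols 1-4 -> covers
  B: rows 1-5 cols 10-11 -> outside (col miss)
  C: rows 4-5 cols 7-9 -> outside (row miss)
  D: rows 1-3 cols 5-7 -> outside (col miss)
Count covering = 1

Answer: 1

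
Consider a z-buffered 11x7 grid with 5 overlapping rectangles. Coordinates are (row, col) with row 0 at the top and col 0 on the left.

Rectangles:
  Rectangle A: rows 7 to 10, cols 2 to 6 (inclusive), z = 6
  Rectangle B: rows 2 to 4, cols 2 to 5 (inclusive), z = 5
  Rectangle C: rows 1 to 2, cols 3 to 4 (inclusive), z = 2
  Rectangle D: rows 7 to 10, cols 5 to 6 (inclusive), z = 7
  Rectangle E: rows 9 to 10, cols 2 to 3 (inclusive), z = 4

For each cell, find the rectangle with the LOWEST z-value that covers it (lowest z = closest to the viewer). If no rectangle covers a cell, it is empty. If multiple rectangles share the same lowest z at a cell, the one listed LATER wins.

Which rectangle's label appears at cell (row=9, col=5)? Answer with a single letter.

Check cell (9,5):
  A: rows 7-10 cols 2-6 z=6 -> covers; best now A (z=6)
  B: rows 2-4 cols 2-5 -> outside (row miss)
  C: rows 1-2 cols 3-4 -> outside (row miss)
  D: rows 7-10 cols 5-6 z=7 -> covers; best now A (z=6)
  E: rows 9-10 cols 2-3 -> outside (col miss)
Winner: A at z=6

Answer: A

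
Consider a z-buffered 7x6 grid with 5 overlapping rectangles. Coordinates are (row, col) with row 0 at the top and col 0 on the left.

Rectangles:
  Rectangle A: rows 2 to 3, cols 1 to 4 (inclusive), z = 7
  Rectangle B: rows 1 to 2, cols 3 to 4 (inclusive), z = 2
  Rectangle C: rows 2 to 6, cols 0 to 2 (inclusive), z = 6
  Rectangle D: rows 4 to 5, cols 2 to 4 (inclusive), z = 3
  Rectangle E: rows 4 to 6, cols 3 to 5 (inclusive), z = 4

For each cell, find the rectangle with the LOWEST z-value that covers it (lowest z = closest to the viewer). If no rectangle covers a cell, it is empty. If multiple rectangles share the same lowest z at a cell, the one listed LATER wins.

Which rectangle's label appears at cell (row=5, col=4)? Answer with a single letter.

Answer: D

Derivation:
Check cell (5,4):
  A: rows 2-3 cols 1-4 -> outside (row miss)
  B: rows 1-2 cols 3-4 -> outside (row miss)
  C: rows 2-6 cols 0-2 -> outside (col miss)
  D: rows 4-5 cols 2-4 z=3 -> covers; best now D (z=3)
  E: rows 4-6 cols 3-5 z=4 -> covers; best now D (z=3)
Winner: D at z=3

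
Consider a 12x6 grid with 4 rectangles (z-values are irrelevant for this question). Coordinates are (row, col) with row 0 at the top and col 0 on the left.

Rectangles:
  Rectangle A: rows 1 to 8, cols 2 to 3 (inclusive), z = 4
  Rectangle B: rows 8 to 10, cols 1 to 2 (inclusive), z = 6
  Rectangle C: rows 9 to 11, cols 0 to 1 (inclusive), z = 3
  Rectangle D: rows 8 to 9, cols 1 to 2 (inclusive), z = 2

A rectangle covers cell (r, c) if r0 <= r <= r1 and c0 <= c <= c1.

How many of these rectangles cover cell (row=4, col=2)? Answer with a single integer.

Check cell (4,2):
  A: rows 1-8 cols 2-3 -> covers
  B: rows 8-10 cols 1-2 -> outside (row miss)
  C: rows 9-11 cols 0-1 -> outside (row miss)
  D: rows 8-9 cols 1-2 -> outside (row miss)
Count covering = 1

Answer: 1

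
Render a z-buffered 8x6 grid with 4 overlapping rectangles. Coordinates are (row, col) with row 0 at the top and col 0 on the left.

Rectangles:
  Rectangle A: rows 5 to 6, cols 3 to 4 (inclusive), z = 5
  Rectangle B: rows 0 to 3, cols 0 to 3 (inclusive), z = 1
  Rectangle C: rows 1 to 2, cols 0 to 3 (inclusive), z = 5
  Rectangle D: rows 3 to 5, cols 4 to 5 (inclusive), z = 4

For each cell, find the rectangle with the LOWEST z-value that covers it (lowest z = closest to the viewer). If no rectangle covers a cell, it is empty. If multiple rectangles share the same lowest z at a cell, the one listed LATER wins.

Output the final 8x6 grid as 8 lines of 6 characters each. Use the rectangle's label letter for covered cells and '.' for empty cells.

BBBB..
BBBB..
BBBB..
BBBBDD
....DD
...ADD
...AA.
......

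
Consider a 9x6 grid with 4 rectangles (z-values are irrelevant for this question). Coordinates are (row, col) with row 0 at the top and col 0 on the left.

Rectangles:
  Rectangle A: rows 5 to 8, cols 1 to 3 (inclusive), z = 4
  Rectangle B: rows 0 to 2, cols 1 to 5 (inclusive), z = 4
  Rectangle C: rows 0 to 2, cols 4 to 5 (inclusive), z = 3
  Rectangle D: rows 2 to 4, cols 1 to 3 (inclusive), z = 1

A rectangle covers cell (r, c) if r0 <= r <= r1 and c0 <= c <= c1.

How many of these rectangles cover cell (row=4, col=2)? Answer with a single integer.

Answer: 1

Derivation:
Check cell (4,2):
  A: rows 5-8 cols 1-3 -> outside (row miss)
  B: rows 0-2 cols 1-5 -> outside (row miss)
  C: rows 0-2 cols 4-5 -> outside (row miss)
  D: rows 2-4 cols 1-3 -> covers
Count covering = 1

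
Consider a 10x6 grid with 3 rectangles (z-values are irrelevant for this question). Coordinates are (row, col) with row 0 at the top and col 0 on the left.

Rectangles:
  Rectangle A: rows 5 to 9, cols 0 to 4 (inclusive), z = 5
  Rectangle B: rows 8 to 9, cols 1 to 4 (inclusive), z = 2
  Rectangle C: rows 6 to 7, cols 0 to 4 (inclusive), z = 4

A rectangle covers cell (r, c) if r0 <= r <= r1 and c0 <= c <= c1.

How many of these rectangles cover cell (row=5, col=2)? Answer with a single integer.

Answer: 1

Derivation:
Check cell (5,2):
  A: rows 5-9 cols 0-4 -> covers
  B: rows 8-9 cols 1-4 -> outside (row miss)
  C: rows 6-7 cols 0-4 -> outside (row miss)
Count covering = 1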